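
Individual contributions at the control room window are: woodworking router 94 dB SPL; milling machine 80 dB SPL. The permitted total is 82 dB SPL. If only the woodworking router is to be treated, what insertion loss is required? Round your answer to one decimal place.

Everything except the woodworking router sums to 10^(80/10) = 1.000e+08 in linear terms, 80.00 dB SPL.
To meet 82 dB SPL overall, the treated woodworking router may contribute at most 10^(82/10) − 1.000e+08 = 5.849e+07, i.e. 77.67 dB SPL.
Required insertion loss = 94 − 77.67 = 16.33 dB.

16.3 dB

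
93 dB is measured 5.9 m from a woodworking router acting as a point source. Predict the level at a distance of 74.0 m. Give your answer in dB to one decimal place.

Spherical spreading from a point source gives a 20·log₁₀(r₂/r₁) drop.
L₂ = 93 − 20·log₁₀(74.0/5.9) = 93 − 21.968 = 71.03 dB.

71.0 dB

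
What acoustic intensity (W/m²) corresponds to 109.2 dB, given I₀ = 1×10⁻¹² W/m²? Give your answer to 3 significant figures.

L = 10·log₁₀(I/I₀) ⇒ I = I₀·10^(L/10) = 10⁻¹² × 10^10.92.

0.0832 W/m²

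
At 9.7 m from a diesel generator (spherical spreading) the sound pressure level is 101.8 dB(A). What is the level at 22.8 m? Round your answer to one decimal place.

94.4 dB(A)

Point-source attenuation: ΔL = 20·log₁₀(r₂/r₁) = 20·log₁₀(22.8/9.7) = 7.423 dB.
L₂ = 101.8 − 20·log₁₀(22.8/9.7) = 101.8 − 7.423 = 94.38 dB(A).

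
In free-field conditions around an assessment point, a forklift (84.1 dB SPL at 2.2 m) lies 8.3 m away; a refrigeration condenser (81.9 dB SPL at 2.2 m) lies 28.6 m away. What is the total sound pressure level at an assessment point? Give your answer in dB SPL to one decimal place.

Propagate each source to the receiver with L = L_ref − 20·log₁₀(r/r_ref), then add intensities.
forklift: 84.1 − 20·log₁₀(8.3/2.2) = 84.1 − 11.53 = 72.57 dB SPL.
refrigeration condenser: 81.9 − 20·log₁₀(28.6/2.2) = 81.9 − 22.28 = 59.62 dB SPL.
Σ 10^(L/10) = 1.898e+07 → L_total = 10·log₁₀(1.898e+07) = 72.78 dB SPL.

72.8 dB SPL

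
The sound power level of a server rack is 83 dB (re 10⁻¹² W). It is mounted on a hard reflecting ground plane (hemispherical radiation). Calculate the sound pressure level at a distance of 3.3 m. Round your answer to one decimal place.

64.6 dB

Free-field hemispherical radiation: L_p = L_w − 10·log₁₀(2π·r²), r = 3.3 m.
2π·r² = 68.42 m², 10·log₁₀ of that is 18.352 dB.
L_p = 83 − 18.352 = 64.65 dB.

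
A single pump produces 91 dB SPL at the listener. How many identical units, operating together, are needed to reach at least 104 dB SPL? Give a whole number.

The shortfall is 104 − 91 = 13.0 dB, and N units add 10·log₁₀ N, so need 10·log₁₀ N ≥ 13.0.
N ≥ 10^(13.0/10) = 19.953, so N = 20.

20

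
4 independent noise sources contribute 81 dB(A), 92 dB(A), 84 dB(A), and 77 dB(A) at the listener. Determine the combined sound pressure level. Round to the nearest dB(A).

93 dB(A)

For uncorrelated sources the intensities add, so convert each level to linear form, sum, and take 10·log₁₀ of the total.
Σ 10^(L/10) = 10^(81/10) + 10^(92/10) + 10^(84/10) + 10^(77/10) = 2.012e+09.
L_total = 10·log₁₀(2.012e+09) = 93.04 dB(A).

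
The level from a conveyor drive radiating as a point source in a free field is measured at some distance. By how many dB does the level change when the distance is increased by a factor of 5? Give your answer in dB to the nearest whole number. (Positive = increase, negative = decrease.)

-14 dB

Point-source spreading: ΔL = −20·log₁₀(r₂/r₁).
ΔL = −20·log₁₀(5) = -13.98 dB.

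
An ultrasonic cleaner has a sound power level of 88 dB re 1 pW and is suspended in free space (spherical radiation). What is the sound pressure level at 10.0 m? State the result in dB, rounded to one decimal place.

The power spreads over a sphere of area 4π·r², so L_p = L_w − 10·log₁₀(4π·r²).
4π·r² = 1257 m², 10·log₁₀ of that is 30.992 dB.
L_p = 88 − 30.992 = 57.01 dB.

57.0 dB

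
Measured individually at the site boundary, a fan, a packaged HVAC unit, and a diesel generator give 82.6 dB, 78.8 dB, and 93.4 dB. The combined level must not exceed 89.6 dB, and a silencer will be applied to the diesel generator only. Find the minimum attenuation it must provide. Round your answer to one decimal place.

Everything except the diesel generator sums to 10^(82.6/10) + 10^(78.8/10) = 2.578e+08 in linear terms, 84.11 dB.
To meet 89.6 dB overall, the treated diesel generator may contribute at most 10^(89.6/10) − 2.578e+08 = 6.542e+08, i.e. 88.16 dB.
So the diesel generator must be reduced from 93.4 to 88.16 dB: IL = 5.24 dB.

5.2 dB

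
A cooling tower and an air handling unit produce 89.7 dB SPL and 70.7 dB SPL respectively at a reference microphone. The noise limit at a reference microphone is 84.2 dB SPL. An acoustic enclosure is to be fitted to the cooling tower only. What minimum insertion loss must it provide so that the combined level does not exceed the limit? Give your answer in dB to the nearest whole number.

6 dB

The untreated sources together contribute 10^(70.7/10) = 1.175e+07, i.e. 70.70 dB SPL.
To meet 84.2 dB SPL overall, the treated cooling tower may contribute at most 10^(84.2/10) − 1.175e+07 = 2.513e+08, i.e. 84.00 dB SPL.
So the cooling tower must be reduced from 89.7 to 84.00 dB SPL: IL = 5.70 dB.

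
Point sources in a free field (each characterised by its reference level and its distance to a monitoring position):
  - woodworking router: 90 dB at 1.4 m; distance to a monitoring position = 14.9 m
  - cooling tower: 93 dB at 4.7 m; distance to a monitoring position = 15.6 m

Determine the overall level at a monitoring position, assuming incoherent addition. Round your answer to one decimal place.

First find each source's level at the receiver (point-source: −20·log₁₀(r/r_ref)), then combine on an intensity basis.
woodworking router: 90 − 20·log₁₀(14.9/1.4) = 90 − 20.54 = 69.46 dB.
cooling tower: 93 − 20·log₁₀(15.6/4.7) = 93 − 10.42 = 82.58 dB.
Σ 10^(L/10) = 1.899e+08 → L_total = 10·log₁₀(1.899e+08) = 82.79 dB.

82.8 dB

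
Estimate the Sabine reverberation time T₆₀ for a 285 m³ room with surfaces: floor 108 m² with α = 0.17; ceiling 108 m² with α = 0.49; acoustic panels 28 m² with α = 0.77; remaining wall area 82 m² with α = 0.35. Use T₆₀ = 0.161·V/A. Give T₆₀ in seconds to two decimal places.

Summing Sᵢαᵢ: 108·0.17 + 108·0.49 + 28·0.77 + 82·0.35 = 121.54 m².
T₆₀ = 0.161·V/A = 0.161·285/121.54 = 0.378 s.

0.38 s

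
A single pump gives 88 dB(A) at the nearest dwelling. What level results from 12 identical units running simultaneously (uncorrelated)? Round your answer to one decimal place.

With 12 equal, uncorrelated contributions the intensity is 12× that of one unit, giving a rise of 10·log₁₀ 12.
L_total = 88 + 10·log₁₀(12) = 88 + 10.792 = 98.79 dB(A).

98.8 dB(A)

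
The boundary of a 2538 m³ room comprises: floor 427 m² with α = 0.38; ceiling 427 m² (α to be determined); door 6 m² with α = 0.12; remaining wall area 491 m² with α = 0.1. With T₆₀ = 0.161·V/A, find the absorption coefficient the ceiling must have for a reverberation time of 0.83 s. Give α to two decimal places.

0.66

A = 0.161·V/T₆₀ = 0.161·2538/0.83 = 492.31 m² sabins.
Absorption from the other surfaces = 427·0.38 + 6·0.12 + 491·0.1 = 212.08 m², so the ceiling must supply 280.23 m² over 427 m².
α = 280.23/427 = 0.656.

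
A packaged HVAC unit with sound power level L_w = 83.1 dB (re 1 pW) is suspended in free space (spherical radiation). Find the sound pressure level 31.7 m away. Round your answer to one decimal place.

Free-field spherical radiation: L_p = L_w − 10·log₁₀(4π·r²), r = 31.7 m.
4π·r² = 1.263e+04 m², 10·log₁₀ of that is 41.013 dB.
L_p = 83.1 − 41.013 = 42.09 dB.

42.1 dB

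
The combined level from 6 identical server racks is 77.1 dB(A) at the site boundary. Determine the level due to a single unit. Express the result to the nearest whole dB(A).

69 dB(A)

Dividing the total intensity by 6 lowers the level by 10·log₁₀ 6 = 7.782 dB: L₁ = 77.1 − 7.782.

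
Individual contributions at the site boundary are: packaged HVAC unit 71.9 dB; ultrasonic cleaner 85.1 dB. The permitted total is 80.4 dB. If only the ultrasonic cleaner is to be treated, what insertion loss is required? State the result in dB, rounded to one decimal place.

Fixed contribution from the other source: Σ 10^(L/10) = 10^(71.9/10) = 1.549e+07 (71.90 dB).
To meet 80.4 dB overall, the treated ultrasonic cleaner may contribute at most 10^(80.4/10) − 1.549e+07 = 9.416e+07, i.e. 79.74 dB.
So the ultrasonic cleaner must be reduced from 85.1 to 79.74 dB: IL = 5.36 dB.

5.4 dB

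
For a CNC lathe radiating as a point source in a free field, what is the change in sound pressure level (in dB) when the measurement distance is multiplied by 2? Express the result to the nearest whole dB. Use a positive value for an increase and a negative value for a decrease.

-6 dB

A point source loses 6 dB per doubling of distance; generally ΔL = −20·log₁₀(r₂/r₁).
ΔL = −20·log₁₀(2) = -6.02 dB.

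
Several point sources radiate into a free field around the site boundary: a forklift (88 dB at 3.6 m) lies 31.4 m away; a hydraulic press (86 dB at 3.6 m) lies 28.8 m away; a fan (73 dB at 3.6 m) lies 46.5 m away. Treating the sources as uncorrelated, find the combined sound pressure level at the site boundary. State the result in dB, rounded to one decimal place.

Apply inverse-square spreading to bring every level to the receiver, then sum 10^(L/10).
forklift: 88 − 20·log₁₀(31.4/3.6) = 88 − 18.81 = 69.19 dB.
hydraulic press: 86 − 20·log₁₀(28.8/3.6) = 86 − 18.06 = 67.94 dB.
fan: 73 − 20·log₁₀(46.5/3.6) = 73 − 22.22 = 50.78 dB.
Σ 10^(L/10) = 1.463e+07 → L_total = 10·log₁₀(1.463e+07) = 71.65 dB.

71.7 dB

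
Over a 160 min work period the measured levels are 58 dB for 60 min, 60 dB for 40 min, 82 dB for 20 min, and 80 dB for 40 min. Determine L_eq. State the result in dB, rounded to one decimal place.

76.6 dB

The energy average is taken in the linear domain: L_eq = 10·log₁₀[(Σ tᵢ·10^(Lᵢ/10))/T], T = 160 min.
Σ tᵢ·10^(Lᵢ/10) = 60·10^(58/10) + 40·10^(60/10) + 20·10^(82/10) + 40·10^(80/10) = 7.248e+09.
L_eq = 10·log₁₀(7.248e+09/160) = 76.56 dB.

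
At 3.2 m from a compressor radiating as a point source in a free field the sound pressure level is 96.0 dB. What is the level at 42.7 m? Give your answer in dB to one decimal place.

Point-source attenuation: ΔL = 20·log₁₀(r₂/r₁) = 20·log₁₀(42.7/3.2) = 22.506 dB.
L₂ = 96.0 − 20·log₁₀(42.7/3.2) = 96.0 − 22.506 = 73.49 dB.

73.5 dB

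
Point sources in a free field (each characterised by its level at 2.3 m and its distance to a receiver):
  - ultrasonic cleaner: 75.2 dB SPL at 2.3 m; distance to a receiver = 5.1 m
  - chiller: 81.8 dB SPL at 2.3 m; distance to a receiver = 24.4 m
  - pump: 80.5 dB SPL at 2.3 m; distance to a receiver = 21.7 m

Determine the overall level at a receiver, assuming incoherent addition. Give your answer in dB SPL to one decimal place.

First find each source's level at the receiver (point-source: −20·log₁₀(r/r_ref)), then combine on an intensity basis.
ultrasonic cleaner: 75.2 − 20·log₁₀(5.1/2.3) = 75.2 − 6.92 = 68.28 dB SPL.
chiller: 81.8 − 20·log₁₀(24.4/2.3) = 81.8 − 20.51 = 61.29 dB SPL.
pump: 80.5 − 20·log₁₀(21.7/2.3) = 80.5 − 19.49 = 61.01 dB SPL.
Σ 10^(L/10) = 9.340e+06 → L_total = 10·log₁₀(9.340e+06) = 69.70 dB SPL.

69.7 dB SPL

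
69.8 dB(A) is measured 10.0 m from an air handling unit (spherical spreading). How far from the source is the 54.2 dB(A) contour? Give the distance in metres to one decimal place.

60.3 m

The 15.6 dB drop corresponds to a distance ratio of 10^(15.6/20) for a point source.
r₂ = 10.0·10^((69.8−54.2)/20) = 10.0·10^(15.6/20) = 60.26 m.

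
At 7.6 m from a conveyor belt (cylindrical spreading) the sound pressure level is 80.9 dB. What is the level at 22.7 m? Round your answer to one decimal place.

For a line source, L₂ = L₁ − 10·log₁₀(r₂/r₁).
L₂ = 80.9 − 10·log₁₀(22.7/7.6) = 80.9 − 4.752 = 76.15 dB.

76.1 dB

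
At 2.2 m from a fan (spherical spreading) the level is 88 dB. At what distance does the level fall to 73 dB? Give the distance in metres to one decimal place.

12.4 m

The 15.0 dB drop corresponds to a distance ratio of 10^(15.0/20) for a point source.
r₂ = 2.2·10^((88−73)/20) = 2.2·10^(15.0/20) = 12.37 m.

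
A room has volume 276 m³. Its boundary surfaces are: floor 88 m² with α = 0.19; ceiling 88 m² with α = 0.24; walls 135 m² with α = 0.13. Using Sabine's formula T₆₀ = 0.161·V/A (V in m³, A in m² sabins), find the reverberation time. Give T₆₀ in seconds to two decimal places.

0.80 s

Summing Sᵢαᵢ: 88·0.19 + 88·0.24 + 135·0.13 = 55.39 m².
T₆₀ = 0.161·V/A = 0.161·276/55.39 = 0.802 s.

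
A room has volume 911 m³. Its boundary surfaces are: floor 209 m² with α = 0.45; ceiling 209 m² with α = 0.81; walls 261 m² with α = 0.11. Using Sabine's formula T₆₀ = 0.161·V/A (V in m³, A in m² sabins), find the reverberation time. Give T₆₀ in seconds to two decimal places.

Summing Sᵢαᵢ: 209·0.45 + 209·0.81 + 261·0.11 = 292.05 m².
T₆₀ = 0.161 × 911 / 292.05 = 0.502 s.

0.50 s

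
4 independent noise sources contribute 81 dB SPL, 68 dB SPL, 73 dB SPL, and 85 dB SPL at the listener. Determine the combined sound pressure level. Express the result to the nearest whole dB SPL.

For uncorrelated sources the intensities add, so convert each level to linear form, sum, and take 10·log₁₀ of the total.
Σ 10^(L/10) = 10^(81/10) + 10^(68/10) + 10^(73/10) + 10^(85/10) = 4.684e+08.
L_total = 10·log₁₀(4.684e+08) = 86.71 dB SPL.

87 dB SPL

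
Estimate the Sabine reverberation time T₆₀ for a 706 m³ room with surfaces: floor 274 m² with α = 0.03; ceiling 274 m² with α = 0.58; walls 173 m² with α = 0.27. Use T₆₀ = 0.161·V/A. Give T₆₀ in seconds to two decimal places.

0.53 s

Total absorption A = 274·0.03 + 274·0.58 + 173·0.27 = 213.85 m² sabins.
T₆₀ = 0.161·V/A = 0.161·706/213.85 = 0.532 s.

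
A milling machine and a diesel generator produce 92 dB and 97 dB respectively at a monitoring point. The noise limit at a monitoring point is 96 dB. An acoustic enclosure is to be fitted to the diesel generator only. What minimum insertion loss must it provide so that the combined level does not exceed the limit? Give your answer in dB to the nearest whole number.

Fixed contribution from the other source: Σ 10^(L/10) = 10^(92/10) = 1.585e+09 (92.00 dB).
The limit corresponds to 10^(96/10) = 3.981e+09; subtracting the fixed part leaves 2.396e+09 for the diesel generator, i.e. 93.80 dB.
So the diesel generator must be reduced from 97 to 93.80 dB: IL = 3.20 dB.

3 dB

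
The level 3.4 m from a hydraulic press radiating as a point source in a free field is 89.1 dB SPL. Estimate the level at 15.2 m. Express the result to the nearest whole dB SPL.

Spherical spreading from a point source gives a 20·log₁₀(r₂/r₁) drop.
L₂ = 89.1 − 20·log₁₀(15.2/3.4) = 89.1 − 13.007 = 76.09 dB SPL.

76 dB SPL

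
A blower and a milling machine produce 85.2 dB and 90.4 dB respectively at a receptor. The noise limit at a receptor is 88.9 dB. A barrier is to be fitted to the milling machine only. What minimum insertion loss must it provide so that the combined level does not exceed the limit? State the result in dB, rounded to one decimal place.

3.9 dB

The untreated sources together contribute 10^(85.2/10) = 3.311e+08, i.e. 85.20 dB.
The limit corresponds to 10^(88.9/10) = 7.762e+08; subtracting the fixed part leaves 4.451e+08 for the milling machine, i.e. 86.48 dB.
Required insertion loss = 90.4 − 86.48 = 3.92 dB.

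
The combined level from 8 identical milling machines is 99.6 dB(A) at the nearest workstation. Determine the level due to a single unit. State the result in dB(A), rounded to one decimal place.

Dividing the total intensity by 8 lowers the level by 10·log₁₀ 8 = 9.031 dB: L₁ = 99.6 − 9.031.

90.6 dB(A)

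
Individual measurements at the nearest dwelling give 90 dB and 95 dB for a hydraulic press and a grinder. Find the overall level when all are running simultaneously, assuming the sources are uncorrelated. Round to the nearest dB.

For uncorrelated sources the intensities add, so convert each level to linear form, sum, and take 10·log₁₀ of the total.
Σ 10^(L/10) = 10^(90/10) + 10^(95/10) = 4.162e+09.
L_total = 10·log₁₀(4.162e+09) = 96.19 dB.

96 dB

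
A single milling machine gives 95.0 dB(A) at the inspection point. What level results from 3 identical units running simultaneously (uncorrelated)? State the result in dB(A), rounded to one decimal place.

99.8 dB(A)

N identical incoherent sources raise the level by 10·log₁₀ N.
L_total = 95.0 + 10·log₁₀(3) = 95.0 + 4.771 = 99.77 dB(A).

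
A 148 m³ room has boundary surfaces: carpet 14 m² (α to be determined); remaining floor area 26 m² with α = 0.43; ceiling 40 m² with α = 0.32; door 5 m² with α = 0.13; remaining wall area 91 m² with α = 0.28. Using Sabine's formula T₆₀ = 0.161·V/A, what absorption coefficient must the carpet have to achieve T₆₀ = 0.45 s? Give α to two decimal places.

0.20

From T₆₀ = 0.161·V/A, the target T₆₀ = 0.45 s needs A = 0.161·148/0.45 = 52.95 m².
Absorption from the other surfaces = 26·0.43 + 40·0.32 + 5·0.13 + 91·0.28 = 50.11 m², so the carpet must supply 2.84 m² over 14 m².
α = 2.84/14 = 0.203.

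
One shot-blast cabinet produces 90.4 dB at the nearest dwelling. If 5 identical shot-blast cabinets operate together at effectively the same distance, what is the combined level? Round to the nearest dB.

97 dB

With 5 equal, uncorrelated contributions the intensity is 5× that of one unit, giving a rise of 10·log₁₀ 5.
L_total = 90.4 + 10·log₁₀(5) = 90.4 + 6.990 = 97.39 dB.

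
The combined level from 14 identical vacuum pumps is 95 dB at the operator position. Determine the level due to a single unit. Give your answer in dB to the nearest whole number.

84 dB

Dividing the total intensity by 14 lowers the level by 10·log₁₀ 14 = 11.461 dB: L₁ = 95 − 11.461.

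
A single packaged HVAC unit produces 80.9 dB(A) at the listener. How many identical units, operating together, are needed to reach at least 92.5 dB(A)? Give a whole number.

15

Need L₁ + 10·log₁₀ N ≥ 92.5, i.e. log₁₀ N ≥ 1.16.
N ≥ 10^(11.6/10) = 14.454, so N = 15.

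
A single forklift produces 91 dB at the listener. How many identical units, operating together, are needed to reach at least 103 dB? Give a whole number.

N identical sources give L₁ + 10·log₁₀ N, so require 10·log₁₀ N ≥ 103 − 91 = 12.0 dB.
N ≥ 10^(12.0/10) = 15.849, so N = 16.

16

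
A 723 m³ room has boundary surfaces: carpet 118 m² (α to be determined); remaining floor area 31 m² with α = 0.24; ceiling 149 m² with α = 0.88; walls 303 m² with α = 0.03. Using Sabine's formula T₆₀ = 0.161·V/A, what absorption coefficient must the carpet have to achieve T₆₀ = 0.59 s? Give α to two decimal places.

From T₆₀ = 0.161·V/A, the target T₆₀ = 0.59 s needs A = 0.161·723/0.59 = 197.29 m².
Absorption from the other surfaces = 31·0.24 + 149·0.88 + 303·0.03 = 147.65 m², so the carpet must supply 49.64 m² over 118 m².
α = 49.64/118 = 0.421.

0.42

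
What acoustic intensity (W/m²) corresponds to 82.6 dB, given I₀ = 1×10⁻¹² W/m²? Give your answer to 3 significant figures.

I/I₀ = 10^(82.6/10) = 1.82e+08, so I = 1.82e+08 × 10⁻¹² W/m².

0.000182 W/m²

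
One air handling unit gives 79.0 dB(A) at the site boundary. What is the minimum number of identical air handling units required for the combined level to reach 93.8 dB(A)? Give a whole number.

31

The shortfall is 93.8 − 79.0 = 14.8 dB, and N units add 10·log₁₀ N, so need 10·log₁₀ N ≥ 14.8.
N ≥ 10^(14.8/10) = 30.200, so N = 31.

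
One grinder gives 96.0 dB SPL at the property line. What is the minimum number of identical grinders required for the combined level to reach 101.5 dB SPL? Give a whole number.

4

The shortfall is 101.5 − 96.0 = 5.5 dB, and N units add 10·log₁₀ N, so need 10·log₁₀ N ≥ 5.5.
N ≥ 10^(5.5/10) = 3.548, so N = 4.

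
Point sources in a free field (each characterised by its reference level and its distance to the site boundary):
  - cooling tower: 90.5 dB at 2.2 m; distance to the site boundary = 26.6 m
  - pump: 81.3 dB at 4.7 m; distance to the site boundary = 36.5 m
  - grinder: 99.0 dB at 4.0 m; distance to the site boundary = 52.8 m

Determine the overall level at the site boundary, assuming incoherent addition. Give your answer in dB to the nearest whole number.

77 dB

First find each source's level at the receiver (point-source: −20·log₁₀(r/r_ref)), then combine on an intensity basis.
cooling tower: 90.5 − 20·log₁₀(26.6/2.2) = 90.5 − 21.65 = 68.85 dB.
pump: 81.3 − 20·log₁₀(36.5/4.7) = 81.3 − 17.80 = 63.50 dB.
grinder: 99.0 − 20·log₁₀(52.8/4.0) = 99.0 − 22.41 = 76.59 dB.
Σ 10^(L/10) = 5.550e+07 → L_total = 10·log₁₀(5.550e+07) = 77.44 dB.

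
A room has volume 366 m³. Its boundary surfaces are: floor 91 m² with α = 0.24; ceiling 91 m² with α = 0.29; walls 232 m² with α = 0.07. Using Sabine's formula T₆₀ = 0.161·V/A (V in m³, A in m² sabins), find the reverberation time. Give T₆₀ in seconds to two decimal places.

Total absorption A = 91·0.24 + 91·0.29 + 232·0.07 = 64.47 m² sabins.
T₆₀ = 0.161 × 366 / 64.47 = 0.914 s.

0.91 s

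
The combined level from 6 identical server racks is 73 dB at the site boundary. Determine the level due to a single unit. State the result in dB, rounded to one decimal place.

For N identical incoherent sources L_total = L₁ + 10·log₁₀ N, so L₁ = 73 − 10·log₁₀(6) = 73 − 7.782.

65.2 dB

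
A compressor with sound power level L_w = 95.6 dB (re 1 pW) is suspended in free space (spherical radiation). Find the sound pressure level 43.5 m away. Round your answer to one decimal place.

51.8 dB

L_p = L_w − 10·log₁₀(4π·r²) with r = 43.5 m.
4π·r² = 2.378e+04 m², 10·log₁₀ of that is 43.762 dB.
L_p = 95.6 − 43.762 = 51.84 dB.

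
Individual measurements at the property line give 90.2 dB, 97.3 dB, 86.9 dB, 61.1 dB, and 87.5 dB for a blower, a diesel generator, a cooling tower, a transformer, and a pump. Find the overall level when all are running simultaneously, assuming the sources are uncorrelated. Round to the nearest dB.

99 dB

Incoherent sources combine by intensity addition: L_total = 10·log₁₀(Σ 10^(L_i/10)).
Σ 10^(L/10) = 10^(90.2/10) + 10^(97.3/10) + 10^(86.9/10) + 10^(61.1/10) + 10^(87.5/10) = 7.471e+09.
L_total = 10·log₁₀(7.471e+09) = 98.73 dB.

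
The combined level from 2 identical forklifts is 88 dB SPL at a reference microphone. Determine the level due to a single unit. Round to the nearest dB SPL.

85 dB SPL

For N identical incoherent sources L_total = L₁ + 10·log₁₀ N, so L₁ = 88 − 10·log₁₀(2) = 88 − 3.010.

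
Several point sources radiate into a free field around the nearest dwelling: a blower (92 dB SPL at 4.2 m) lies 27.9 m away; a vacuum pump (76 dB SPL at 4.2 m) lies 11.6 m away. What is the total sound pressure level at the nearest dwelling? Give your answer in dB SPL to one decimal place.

76.1 dB SPL

Propagate each source to the receiver with L = L_ref − 20·log₁₀(r/r_ref), then add intensities.
blower: 92 − 20·log₁₀(27.9/4.2) = 92 − 16.45 = 75.55 dB SPL.
vacuum pump: 76 − 20·log₁₀(11.6/4.2) = 76 − 8.82 = 67.18 dB SPL.
Σ 10^(L/10) = 4.114e+07 → L_total = 10·log₁₀(4.114e+07) = 76.14 dB SPL.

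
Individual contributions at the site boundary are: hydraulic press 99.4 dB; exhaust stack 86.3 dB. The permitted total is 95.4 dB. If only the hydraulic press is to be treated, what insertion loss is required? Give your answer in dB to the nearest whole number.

5 dB

Everything except the hydraulic press sums to 10^(86.3/10) = 4.266e+08 in linear terms, 86.30 dB.
To meet 95.4 dB overall, the treated hydraulic press may contribute at most 10^(95.4/10) − 4.266e+08 = 3.041e+09, i.e. 94.83 dB.
So the hydraulic press must be reduced from 99.4 to 94.83 dB: IL = 4.57 dB.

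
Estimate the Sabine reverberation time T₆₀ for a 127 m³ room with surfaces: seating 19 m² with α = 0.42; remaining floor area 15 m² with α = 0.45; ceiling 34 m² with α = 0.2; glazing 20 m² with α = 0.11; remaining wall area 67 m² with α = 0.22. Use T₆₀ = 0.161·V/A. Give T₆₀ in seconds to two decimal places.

0.53 s

Summing Sᵢαᵢ: 19·0.42 + 15·0.45 + 34·0.2 + 20·0.11 + 67·0.22 = 38.47 m².
T₆₀ = 0.161·V/A = 0.161·127/38.47 = 0.532 s.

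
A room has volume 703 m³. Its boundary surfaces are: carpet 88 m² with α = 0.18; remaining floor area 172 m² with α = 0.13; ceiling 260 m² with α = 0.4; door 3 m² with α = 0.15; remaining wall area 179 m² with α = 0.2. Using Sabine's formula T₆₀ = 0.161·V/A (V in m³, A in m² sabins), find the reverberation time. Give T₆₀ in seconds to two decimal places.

0.63 s

Total absorption A = 88·0.18 + 172·0.13 + 260·0.4 + 3·0.15 + 179·0.2 = 178.45 m² sabins.
T₆₀ = 0.161 × 703 / 178.45 = 0.634 s.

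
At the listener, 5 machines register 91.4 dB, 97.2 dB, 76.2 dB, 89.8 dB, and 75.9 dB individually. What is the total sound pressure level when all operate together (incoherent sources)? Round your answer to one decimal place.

For uncorrelated sources the intensities add, so convert each level to linear form, sum, and take 10·log₁₀ of the total.
Σ 10^(L/10) = 10^(91.4/10) + 10^(97.2/10) + 10^(76.2/10) + 10^(89.8/10) + 10^(75.9/10) = 7.664e+09.
L_total = 10·log₁₀(7.664e+09) = 98.84 dB.

98.8 dB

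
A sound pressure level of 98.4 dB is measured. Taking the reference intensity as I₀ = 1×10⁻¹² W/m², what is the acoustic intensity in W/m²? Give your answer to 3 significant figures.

0.00692 W/m²

L = 10·log₁₀(I/I₀) ⇒ I = I₀·10^(L/10) = 10⁻¹² × 10^9.84.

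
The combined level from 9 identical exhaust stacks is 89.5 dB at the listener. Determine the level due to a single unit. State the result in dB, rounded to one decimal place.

For N identical incoherent sources L_total = L₁ + 10·log₁₀ N, so L₁ = 89.5 − 10·log₁₀(9) = 89.5 − 9.542.

80.0 dB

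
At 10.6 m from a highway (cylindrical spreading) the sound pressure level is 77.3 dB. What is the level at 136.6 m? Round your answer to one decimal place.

66.2 dB

Line-source attenuation: ΔL = 10·log₁₀(r₂/r₁) = 10·log₁₀(136.6/10.6) = 11.101 dB.
L₂ = 77.3 − 10·log₁₀(136.6/10.6) = 77.3 − 11.101 = 66.20 dB.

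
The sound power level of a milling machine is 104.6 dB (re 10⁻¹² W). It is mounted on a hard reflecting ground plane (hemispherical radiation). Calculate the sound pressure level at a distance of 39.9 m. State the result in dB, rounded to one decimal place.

64.6 dB

L_p = L_w − 10·log₁₀(2π·r²) with r = 39.9 m.
2π·r² = 1e+04 m², 10·log₁₀ of that is 40.001 dB.
L_p = 104.6 − 40.001 = 64.60 dB.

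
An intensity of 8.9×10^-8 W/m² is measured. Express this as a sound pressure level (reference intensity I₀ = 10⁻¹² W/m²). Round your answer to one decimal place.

49.5 dB

I/I₀ = 8.9×10^-8/10⁻¹² = 8.9×10^4, and L = 10·log₁₀(I/I₀).
L = 10·(0.9494 + 4) = 49.49 dB.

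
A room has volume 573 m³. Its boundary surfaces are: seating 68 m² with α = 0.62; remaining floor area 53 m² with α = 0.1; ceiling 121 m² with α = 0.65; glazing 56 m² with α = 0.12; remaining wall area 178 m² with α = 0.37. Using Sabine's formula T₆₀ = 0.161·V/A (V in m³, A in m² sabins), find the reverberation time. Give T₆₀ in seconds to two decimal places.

0.46 s

A = Σ Sᵢαᵢ = 68·0.62 + 53·0.1 + 121·0.65 + 56·0.12 + 178·0.37 = 198.69 m².
T₆₀ = 0.161·V/A = 0.161·573/198.69 = 0.464 s.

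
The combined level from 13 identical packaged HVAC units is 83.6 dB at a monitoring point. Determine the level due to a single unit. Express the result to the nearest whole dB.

For N identical incoherent sources L_total = L₁ + 10·log₁₀ N, so L₁ = 83.6 − 10·log₁₀(13) = 83.6 − 11.139.

72 dB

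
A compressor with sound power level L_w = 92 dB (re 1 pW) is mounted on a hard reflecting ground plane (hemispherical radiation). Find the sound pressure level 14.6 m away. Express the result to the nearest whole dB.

The power spreads over a hemisphere of area 2π·r², so L_p = L_w − 10·log₁₀(2π·r²).
2π·r² = 1339 m², 10·log₁₀ of that is 31.269 dB.
L_p = 92 − 31.269 = 60.73 dB.

61 dB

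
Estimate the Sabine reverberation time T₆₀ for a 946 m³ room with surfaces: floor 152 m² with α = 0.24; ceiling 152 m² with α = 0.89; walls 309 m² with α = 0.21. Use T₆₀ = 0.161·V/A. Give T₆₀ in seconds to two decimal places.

Summing Sᵢαᵢ: 152·0.24 + 152·0.89 + 309·0.21 = 236.65 m².
T₆₀ = 0.161 × 946 / 236.65 = 0.644 s.

0.64 s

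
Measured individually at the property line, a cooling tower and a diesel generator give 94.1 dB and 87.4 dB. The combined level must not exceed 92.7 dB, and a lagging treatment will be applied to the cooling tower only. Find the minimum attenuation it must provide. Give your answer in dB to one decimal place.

The untreated sources together contribute 10^(87.4/10) = 5.495e+08, i.e. 87.40 dB.
The limit corresponds to 10^(92.7/10) = 1.862e+09; subtracting the fixed part leaves 1.313e+09 for the cooling tower, i.e. 91.18 dB.
Required insertion loss = 94.1 − 91.18 = 2.92 dB.

2.9 dB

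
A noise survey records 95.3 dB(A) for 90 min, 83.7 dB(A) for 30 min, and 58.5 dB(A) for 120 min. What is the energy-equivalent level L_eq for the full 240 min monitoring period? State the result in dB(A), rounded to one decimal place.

91.1 dB(A)

L_eq = 10·log₁₀[(1/T)·Σ tᵢ·10^(Lᵢ/10)] with T = 240 min.
Σ tᵢ·10^(Lᵢ/10) = 90·10^(95.3/10) + 30·10^(83.7/10) + 120·10^(58.5/10) = 3.121e+11.
L_eq = 10·log₁₀(3.121e+11/240) = 91.14 dB(A).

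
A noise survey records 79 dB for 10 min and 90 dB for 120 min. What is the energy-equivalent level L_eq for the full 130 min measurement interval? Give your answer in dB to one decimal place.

89.7 dB

L_eq = 10·log₁₀[(1/T)·Σ tᵢ·10^(Lᵢ/10)] with T = 130 min.
Σ tᵢ·10^(Lᵢ/10) = 10·10^(79/10) + 120·10^(90/10) = 1.208e+11.
L_eq = 10·log₁₀(1.208e+11/130) = 89.68 dB.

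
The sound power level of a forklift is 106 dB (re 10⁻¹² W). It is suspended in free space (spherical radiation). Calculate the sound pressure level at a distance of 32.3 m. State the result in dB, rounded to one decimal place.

64.8 dB

L_p = L_w − 10·log₁₀(4π·r²) with r = 32.3 m.
4π·r² = 1.311e+04 m², 10·log₁₀ of that is 41.176 dB.
L_p = 106 − 41.176 = 64.82 dB.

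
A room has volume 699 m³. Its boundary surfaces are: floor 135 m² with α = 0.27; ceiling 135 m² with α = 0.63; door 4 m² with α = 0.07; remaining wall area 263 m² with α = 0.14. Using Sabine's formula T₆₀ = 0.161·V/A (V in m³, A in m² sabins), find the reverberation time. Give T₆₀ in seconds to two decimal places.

0.71 s

Summing Sᵢαᵢ: 135·0.27 + 135·0.63 + 4·0.07 + 263·0.14 = 158.60 m².
T₆₀ = 0.161·V/A = 0.161·699/158.60 = 0.710 s.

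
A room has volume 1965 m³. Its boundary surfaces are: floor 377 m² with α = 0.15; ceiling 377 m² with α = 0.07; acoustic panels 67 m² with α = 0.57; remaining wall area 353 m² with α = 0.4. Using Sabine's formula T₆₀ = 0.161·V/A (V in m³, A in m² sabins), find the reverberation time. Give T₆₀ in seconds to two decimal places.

Summing Sᵢαᵢ: 377·0.15 + 377·0.07 + 67·0.57 + 353·0.4 = 262.33 m².
T₆₀ = 0.161·V/A = 0.161·1965/262.33 = 1.206 s.

1.21 s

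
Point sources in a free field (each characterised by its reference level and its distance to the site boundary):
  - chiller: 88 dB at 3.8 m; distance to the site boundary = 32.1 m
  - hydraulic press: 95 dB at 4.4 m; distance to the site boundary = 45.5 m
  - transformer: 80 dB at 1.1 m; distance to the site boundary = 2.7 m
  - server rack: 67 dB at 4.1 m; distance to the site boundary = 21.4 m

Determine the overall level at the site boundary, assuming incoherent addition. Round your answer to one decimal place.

First find each source's level at the receiver (point-source: −20·log₁₀(r/r_ref)), then combine on an intensity basis.
chiller: 88 − 20·log₁₀(32.1/3.8) = 88 − 18.53 = 69.47 dB.
hydraulic press: 95 − 20·log₁₀(45.5/4.4) = 95 − 20.29 = 74.71 dB.
transformer: 80 − 20·log₁₀(2.7/1.1) = 80 − 7.80 = 72.20 dB.
server rack: 67 − 20·log₁₀(21.4/4.1) = 67 − 14.35 = 52.65 dB.
Σ 10^(L/10) = 5.520e+07 → L_total = 10·log₁₀(5.520e+07) = 77.42 dB.

77.4 dB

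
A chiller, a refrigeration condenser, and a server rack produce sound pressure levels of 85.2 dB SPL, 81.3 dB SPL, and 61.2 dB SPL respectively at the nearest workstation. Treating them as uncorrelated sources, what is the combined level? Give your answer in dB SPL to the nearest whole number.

Incoherent sources combine by intensity addition: L_total = 10·log₁₀(Σ 10^(L_i/10)).
Σ 10^(L/10) = 10^(85.2/10) + 10^(81.3/10) + 10^(61.2/10) = 4.673e+08.
L_total = 10·log₁₀(4.673e+08) = 86.70 dB SPL.

87 dB SPL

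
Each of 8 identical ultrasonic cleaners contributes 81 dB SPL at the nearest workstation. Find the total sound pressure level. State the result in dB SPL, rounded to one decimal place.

90.0 dB SPL

N identical incoherent sources raise the level by 10·log₁₀ N.
L_total = 81 + 10·log₁₀(8) = 81 + 9.031 = 90.03 dB SPL.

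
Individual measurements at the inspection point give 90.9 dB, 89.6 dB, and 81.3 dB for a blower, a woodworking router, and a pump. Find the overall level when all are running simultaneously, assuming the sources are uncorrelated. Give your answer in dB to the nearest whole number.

Incoherent sources combine by intensity addition: L_total = 10·log₁₀(Σ 10^(L_i/10)).
Σ 10^(L/10) = 10^(90.9/10) + 10^(89.6/10) + 10^(81.3/10) = 2.277e+09.
L_total = 10·log₁₀(2.277e+09) = 93.57 dB.

94 dB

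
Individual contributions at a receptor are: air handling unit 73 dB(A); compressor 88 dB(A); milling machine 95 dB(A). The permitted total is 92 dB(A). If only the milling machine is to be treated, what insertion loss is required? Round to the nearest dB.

5 dB

Fixed contribution from the other sources: Σ 10^(L/10) = 10^(73/10) + 10^(88/10) = 6.509e+08 (88.14 dB(A)).
To meet 92 dB(A) overall, the treated milling machine may contribute at most 10^(92/10) − 6.509e+08 = 9.340e+08, i.e. 89.70 dB(A).
Required insertion loss = 95 − 89.70 = 5.30 dB.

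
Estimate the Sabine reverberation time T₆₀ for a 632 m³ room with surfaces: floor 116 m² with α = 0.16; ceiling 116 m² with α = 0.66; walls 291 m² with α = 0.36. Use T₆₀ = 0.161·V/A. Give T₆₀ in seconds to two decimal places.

Total absorption A = 116·0.16 + 116·0.66 + 291·0.36 = 199.88 m² sabins.
T₆₀ = 0.161·V/A = 0.161·632/199.88 = 0.509 s.

0.51 s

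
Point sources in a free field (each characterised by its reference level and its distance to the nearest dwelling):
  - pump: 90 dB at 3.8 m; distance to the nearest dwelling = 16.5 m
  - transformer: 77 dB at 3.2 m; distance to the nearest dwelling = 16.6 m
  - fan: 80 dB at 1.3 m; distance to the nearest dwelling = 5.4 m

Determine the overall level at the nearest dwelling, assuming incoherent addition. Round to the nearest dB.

78 dB

Propagate each source to the receiver with L = L_ref − 20·log₁₀(r/r_ref), then add intensities.
pump: 90 − 20·log₁₀(16.5/3.8) = 90 − 12.75 = 77.25 dB.
transformer: 77 − 20·log₁₀(16.6/3.2) = 77 − 14.30 = 62.70 dB.
fan: 80 − 20·log₁₀(5.4/1.3) = 80 − 12.37 = 67.63 dB.
Σ 10^(L/10) = 6.070e+07 → L_total = 10·log₁₀(6.070e+07) = 77.83 dB.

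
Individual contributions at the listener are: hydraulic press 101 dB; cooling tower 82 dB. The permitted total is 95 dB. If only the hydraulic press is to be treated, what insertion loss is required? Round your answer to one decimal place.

Everything except the hydraulic press sums to 10^(82/10) = 1.585e+08 in linear terms, 82.00 dB.
To meet 95 dB overall, the treated hydraulic press may contribute at most 10^(95/10) − 1.585e+08 = 3.004e+09, i.e. 94.78 dB.
Required insertion loss = 101 − 94.78 = 6.22 dB.

6.2 dB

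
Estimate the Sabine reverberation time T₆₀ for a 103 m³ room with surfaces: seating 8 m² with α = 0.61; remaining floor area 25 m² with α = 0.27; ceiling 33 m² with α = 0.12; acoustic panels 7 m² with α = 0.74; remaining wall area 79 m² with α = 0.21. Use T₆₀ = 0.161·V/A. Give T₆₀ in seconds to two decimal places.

Summing Sᵢαᵢ: 8·0.61 + 25·0.27 + 33·0.12 + 7·0.74 + 79·0.21 = 37.36 m².
T₆₀ = 0.161 × 103 / 37.36 = 0.444 s.

0.44 s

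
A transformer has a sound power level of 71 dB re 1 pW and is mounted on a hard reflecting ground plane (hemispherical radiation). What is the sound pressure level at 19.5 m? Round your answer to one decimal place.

37.2 dB

L_p = L_w − 10·log₁₀(2π·r²) with r = 19.5 m.
2π·r² = 2389 m², 10·log₁₀ of that is 33.782 dB.
L_p = 71 − 33.782 = 37.22 dB.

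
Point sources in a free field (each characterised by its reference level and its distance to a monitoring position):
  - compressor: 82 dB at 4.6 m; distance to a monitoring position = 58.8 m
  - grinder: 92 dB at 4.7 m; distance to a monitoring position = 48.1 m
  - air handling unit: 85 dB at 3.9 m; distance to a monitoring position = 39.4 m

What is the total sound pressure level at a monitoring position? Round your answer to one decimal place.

72.8 dB

Propagate each source to the receiver with L = L_ref − 20·log₁₀(r/r_ref), then add intensities.
compressor: 82 − 20·log₁₀(58.8/4.6) = 82 − 22.13 = 59.87 dB.
grinder: 92 − 20·log₁₀(48.1/4.7) = 92 − 20.20 = 71.80 dB.
air handling unit: 85 − 20·log₁₀(39.4/3.9) = 85 − 20.09 = 64.91 dB.
Σ 10^(L/10) = 1.920e+07 → L_total = 10·log₁₀(1.920e+07) = 72.83 dB.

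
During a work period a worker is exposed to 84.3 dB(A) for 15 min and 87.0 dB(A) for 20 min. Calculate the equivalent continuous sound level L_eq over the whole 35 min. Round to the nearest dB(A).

L_eq = 10·log₁₀[(1/T)·Σ tᵢ·10^(Lᵢ/10)] with T = 35 min.
Σ tᵢ·10^(Lᵢ/10) = 15·10^(84.3/10) + 20·10^(87.0/10) = 1.406e+10.
L_eq = 10·log₁₀(1.406e+10/35) = 86.04 dB(A).

86 dB(A)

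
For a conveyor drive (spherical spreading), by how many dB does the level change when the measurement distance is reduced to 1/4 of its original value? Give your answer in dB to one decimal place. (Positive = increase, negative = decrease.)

Point-source spreading: ΔL = −20·log₁₀(r₂/r₁).
ΔL = −20·log₁₀(0.25) = +12.04 dB.

+12.0 dB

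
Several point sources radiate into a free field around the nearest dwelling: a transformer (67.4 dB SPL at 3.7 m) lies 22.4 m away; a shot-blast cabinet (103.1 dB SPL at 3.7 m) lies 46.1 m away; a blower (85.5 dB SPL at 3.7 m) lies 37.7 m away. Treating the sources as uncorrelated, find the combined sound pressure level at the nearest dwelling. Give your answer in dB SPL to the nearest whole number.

81 dB SPL

First find each source's level at the receiver (point-source: −20·log₁₀(r/r_ref)), then combine on an intensity basis.
transformer: 67.4 − 20·log₁₀(22.4/3.7) = 67.4 − 15.64 = 51.76 dB SPL.
shot-blast cabinet: 103.1 − 20·log₁₀(46.1/3.7) = 103.1 − 21.91 = 81.19 dB SPL.
blower: 85.5 − 20·log₁₀(37.7/3.7) = 85.5 − 20.16 = 65.34 dB SPL.
Σ 10^(L/10) = 1.351e+08 → L_total = 10·log₁₀(1.351e+08) = 81.31 dB SPL.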